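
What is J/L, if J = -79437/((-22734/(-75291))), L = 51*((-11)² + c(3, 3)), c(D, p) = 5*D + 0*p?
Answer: -664543463/17520336 ≈ -37.930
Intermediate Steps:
c(D, p) = 5*D (c(D, p) = 5*D + 0 = 5*D)
L = 6936 (L = 51*((-11)² + 5*3) = 51*(121 + 15) = 51*136 = 6936)
J = -664543463/2526 (J = -79437/((-22734*(-1/75291))) = -79437/7578/25097 = -79437*25097/7578 = -664543463/2526 ≈ -2.6308e+5)
J/L = -664543463/2526/6936 = -664543463/2526*1/6936 = -664543463/17520336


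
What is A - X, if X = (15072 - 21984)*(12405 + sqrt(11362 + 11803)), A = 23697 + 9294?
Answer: 85776351 + 6912*sqrt(23165) ≈ 8.6828e+7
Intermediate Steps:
A = 32991
X = -85743360 - 6912*sqrt(23165) (X = -6912*(12405 + sqrt(23165)) = -85743360 - 6912*sqrt(23165) ≈ -8.6795e+7)
A - X = 32991 - (-85743360 - 6912*sqrt(23165)) = 32991 + (85743360 + 6912*sqrt(23165)) = 85776351 + 6912*sqrt(23165)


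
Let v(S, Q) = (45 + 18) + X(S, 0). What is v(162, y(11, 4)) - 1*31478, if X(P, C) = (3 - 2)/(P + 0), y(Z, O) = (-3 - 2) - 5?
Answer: -5089229/162 ≈ -31415.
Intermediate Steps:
y(Z, O) = -10 (y(Z, O) = -5 - 5 = -10)
X(P, C) = 1/P
v(S, Q) = 63 + 1/S (v(S, Q) = (45 + 18) + 1/S = 63 + 1/S)
v(162, y(11, 4)) - 1*31478 = (63 + 1/162) - 1*31478 = (63 + 1/162) - 31478 = 10207/162 - 31478 = -5089229/162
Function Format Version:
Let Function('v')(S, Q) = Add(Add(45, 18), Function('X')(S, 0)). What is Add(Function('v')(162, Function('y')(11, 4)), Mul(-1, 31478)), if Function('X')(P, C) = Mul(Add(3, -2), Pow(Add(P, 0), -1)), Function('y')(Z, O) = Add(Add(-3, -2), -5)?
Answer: Rational(-5089229, 162) ≈ -31415.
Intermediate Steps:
Function('y')(Z, O) = -10 (Function('y')(Z, O) = Add(-5, -5) = -10)
Function('X')(P, C) = Pow(P, -1) (Function('X')(P, C) = Mul(1, Pow(P, -1)) = Pow(P, -1))
Function('v')(S, Q) = Add(63, Pow(S, -1)) (Function('v')(S, Q) = Add(Add(45, 18), Pow(S, -1)) = Add(63, Pow(S, -1)))
Add(Function('v')(162, Function('y')(11, 4)), Mul(-1, 31478)) = Add(Add(63, Pow(162, -1)), Mul(-1, 31478)) = Add(Add(63, Rational(1, 162)), -31478) = Add(Rational(10207, 162), -31478) = Rational(-5089229, 162)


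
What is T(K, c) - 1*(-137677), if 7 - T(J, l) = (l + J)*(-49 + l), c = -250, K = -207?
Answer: 1041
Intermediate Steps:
T(J, l) = 7 - (-49 + l)*(J + l) (T(J, l) = 7 - (l + J)*(-49 + l) = 7 - (J + l)*(-49 + l) = 7 - (-49 + l)*(J + l))
T(K, c) - 1*(-137677) = (7 - 1*(-250)**2 + 49*(-207) + 49*(-250) - 1*(-207)*(-250)) - 1*(-137677) = (7 - 1*62500 - 10143 - 12250 - 51750) + 137677 = (7 - 62500 - 10143 - 12250 - 51750) + 137677 = -136636 + 137677 = 1041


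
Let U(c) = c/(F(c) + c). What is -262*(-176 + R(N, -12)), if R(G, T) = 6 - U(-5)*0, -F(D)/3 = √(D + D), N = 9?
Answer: 44540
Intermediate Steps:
F(D) = -3*√2*√D (F(D) = -3*√(D + D) = -3*√2*√D)
U(c) = c/(c - 3*√2*√c) (U(c) = c/(-3*√2*√c + c) = c/(c - 3*√2*√c))
R(G, T) = 6 (R(G, T) = 6 - (-5)/(-5 - 3*√2*√(-5))*0 = 6 - (-5)/(-5 - 3*√2*I*√5)*0 = 6 - (-5)/(-5 - 3*I*√10)*0 = 6 + (5/(-5 - 3*I*√10))*0 = 6 + 0 = 6)
-262*(-176 + R(N, -12)) = -262*(-176 + 6) = -262*(-170) = 44540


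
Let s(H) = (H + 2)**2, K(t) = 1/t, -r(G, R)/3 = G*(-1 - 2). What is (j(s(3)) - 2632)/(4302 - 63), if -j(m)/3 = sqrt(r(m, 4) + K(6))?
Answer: -2632/4239 - sqrt(8106)/8478 ≈ -0.63152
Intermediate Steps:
r(G, R) = 9*G (r(G, R) = -3*G*(-1 - 2) = -3*G*(-3) = -(-9)*G = 9*G)
K(t) = 1/t
s(H) = (2 + H)**2
j(m) = -3*sqrt(1/6 + 9*m) (j(m) = -3*sqrt(9*m + 1/6) = -3*sqrt(1/6 + 9*m))
(j(s(3)) - 2632)/(4302 - 63) = (-sqrt(6 + 324*(2 + 3)**2)/2 - 2632)/(4302 - 63) = (-sqrt(6 + 324*5**2)/2 - 2632)/4239 = (-sqrt(6 + 324*25)/2 - 2632)*(1/4239) = (-sqrt(6 + 8100)/2 - 2632)*(1/4239) = (-sqrt(8106)/2 - 2632)*(1/4239) = (-2632 - sqrt(8106)/2)*(1/4239) = -2632/4239 - sqrt(8106)/8478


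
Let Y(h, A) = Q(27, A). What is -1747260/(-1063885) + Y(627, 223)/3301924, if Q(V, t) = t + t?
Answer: 576979422095/351286741474 ≈ 1.6425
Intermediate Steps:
Q(V, t) = 2*t
Y(h, A) = 2*A
-1747260/(-1063885) + Y(627, 223)/3301924 = -1747260/(-1063885) + (2*223)/3301924 = -1747260*(-1/1063885) + 446*(1/3301924) = 349452/212777 + 223/1650962 = 576979422095/351286741474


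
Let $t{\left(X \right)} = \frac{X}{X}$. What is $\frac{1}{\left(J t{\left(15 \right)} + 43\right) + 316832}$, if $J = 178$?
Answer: $\frac{1}{317053} \approx 3.154 \cdot 10^{-6}$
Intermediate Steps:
$t{\left(X \right)} = 1$
$\frac{1}{\left(J t{\left(15 \right)} + 43\right) + 316832} = \frac{1}{\left(178 \cdot 1 + 43\right) + 316832} = \frac{1}{\left(178 + 43\right) + 316832} = \frac{1}{221 + 316832} = \frac{1}{317053}$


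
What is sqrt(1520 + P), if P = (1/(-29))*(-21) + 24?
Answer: sqrt(1299113)/29 ≈ 39.303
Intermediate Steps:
P = 717/29 (P = (1*(-1/29))*(-21) + 24 = -1/29*(-21) + 24 = 21/29 + 24 = 717/29 ≈ 24.724)
sqrt(1520 + P) = sqrt(1520 + 717/29) = sqrt(44797/29) = sqrt(1299113)/29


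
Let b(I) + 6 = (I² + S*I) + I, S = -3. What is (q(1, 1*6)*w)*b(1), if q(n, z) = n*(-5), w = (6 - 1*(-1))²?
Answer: 1715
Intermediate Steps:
w = 49 (w = (6 + 1)² = 7² = 49)
b(I) = -6 + I² - 2*I (b(I) = -6 + ((I² - 3*I) + I) = -6 + (I² - 2*I) = -6 + I² - 2*I)
q(n, z) = -5*n
(q(1, 1*6)*w)*b(1) = (-5*1*49)*(-6 + 1² - 2*1) = (-5*49)*(-6 + 1 - 2) = -245*(-7) = 1715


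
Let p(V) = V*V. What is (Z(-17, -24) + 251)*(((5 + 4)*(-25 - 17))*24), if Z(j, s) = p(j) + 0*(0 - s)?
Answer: -4898880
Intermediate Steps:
p(V) = V²
Z(j, s) = j² (Z(j, s) = j² + 0*(0 - s) = j² + 0*(-s) = j² + 0 = j²)
(Z(-17, -24) + 251)*(((5 + 4)*(-25 - 17))*24) = ((-17)² + 251)*(((5 + 4)*(-25 - 17))*24) = (289 + 251)*((9*(-42))*24) = 540*(-378*24) = 540*(-9072) = -4898880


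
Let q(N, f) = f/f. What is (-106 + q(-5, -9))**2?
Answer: 11025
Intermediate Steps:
q(N, f) = 1
(-106 + q(-5, -9))**2 = (-106 + 1)**2 = (-105)**2 = 11025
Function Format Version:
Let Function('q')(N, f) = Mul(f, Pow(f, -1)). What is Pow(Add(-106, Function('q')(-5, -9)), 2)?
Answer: 11025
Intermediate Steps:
Function('q')(N, f) = 1
Pow(Add(-106, Function('q')(-5, -9)), 2) = Pow(Add(-106, 1), 2) = Pow(-105, 2) = 11025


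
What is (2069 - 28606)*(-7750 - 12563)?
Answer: 539046081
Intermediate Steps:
(2069 - 28606)*(-7750 - 12563) = -26537*(-20313) = 539046081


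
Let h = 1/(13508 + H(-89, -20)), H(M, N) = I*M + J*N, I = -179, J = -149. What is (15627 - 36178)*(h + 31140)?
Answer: -20746802961211/32419 ≈ -6.3996e+8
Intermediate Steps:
H(M, N) = -179*M - 149*N
h = 1/32419 (h = 1/(13508 + (-179*(-89) - 149*(-20))) = 1/(13508 + (15931 + 2980)) = 1/(13508 + 18911) = 1/32419 ≈ 3.0846e-5)
(15627 - 36178)*(h + 31140) = (15627 - 36178)*(1/32419 + 31140) = -20551*1009527661/32419 = -20746802961211/32419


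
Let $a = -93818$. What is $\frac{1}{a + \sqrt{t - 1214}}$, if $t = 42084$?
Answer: $- \frac{769}{72145707} - \frac{\sqrt{40870}}{8801776254} \approx -1.0682 \cdot 10^{-5}$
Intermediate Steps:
$\frac{1}{a + \sqrt{t - 1214}} = \frac{1}{-93818 + \sqrt{42084 - 1214}} = \frac{1}{-93818 + \sqrt{40870}}$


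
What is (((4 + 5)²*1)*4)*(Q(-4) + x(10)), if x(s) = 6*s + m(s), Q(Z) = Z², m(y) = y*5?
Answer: 40824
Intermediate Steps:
m(y) = 5*y
x(s) = 11*s (x(s) = 6*s + 5*s = 11*s)
(((4 + 5)²*1)*4)*(Q(-4) + x(10)) = (((4 + 5)²*1)*4)*((-4)² + 11*10) = ((9²*1)*4)*(16 + 110) = ((81*1)*4)*126 = (81*4)*126 = 324*126 = 40824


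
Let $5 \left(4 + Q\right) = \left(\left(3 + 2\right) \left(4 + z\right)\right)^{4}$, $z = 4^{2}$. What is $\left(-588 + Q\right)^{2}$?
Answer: $399976320350464$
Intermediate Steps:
$z = 16$
$Q = 19999996$ ($Q = -4 + \frac{\left(\left(3 + 2\right) \left(4 + 16\right)\right)^{4}}{5} = -4 + \frac{\left(5 \cdot 20\right)^{4}}{5} = -4 + \frac{100^{4}}{5} = -4 + \frac{1}{5} \cdot 100000000 = -4 + 20000000 = 19999996$)
$\left(-588 + Q\right)^{2} = \left(-588 + 19999996\right)^{2} = 19999408^{2} = 399976320350464$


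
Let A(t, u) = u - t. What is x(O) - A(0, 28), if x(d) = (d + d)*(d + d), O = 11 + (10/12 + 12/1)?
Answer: 20197/9 ≈ 2244.1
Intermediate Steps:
O = 143/6 (O = 11 + (10*(1/12) + 12*1) = 11 + (5/6 + 12) = 11 + 77/6 = 143/6 ≈ 23.833)
x(d) = 4*d**2 (x(d) = (2*d)*(2*d) = 4*d**2)
x(O) - A(0, 28) = 4*(143/6)**2 - (28 - 1*0) = 4*(20449/36) - (28 + 0) = 20449/9 - 1*28 = 20449/9 - 28 = 20197/9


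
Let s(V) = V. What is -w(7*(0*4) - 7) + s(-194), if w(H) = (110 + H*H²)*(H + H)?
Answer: -3456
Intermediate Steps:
w(H) = 2*H*(110 + H³) (w(H) = (110 + H³)*(2*H) = 2*H*(110 + H³))
-w(7*(0*4) - 7) + s(-194) = -2*(7*(0*4) - 7)*(110 + (7*(0*4) - 7)³) - 194 = -2*(7*0 - 7)*(110 + (7*0 - 7)³) - 194 = -2*(0 - 7)*(110 + (0 - 7)³) - 194 = -2*(-7)*(110 + (-7)³) - 194 = -2*(-7)*(110 - 343) - 194 = -2*(-7)*(-233) - 194 = -1*3262 - 194 = -3262 - 194 = -3456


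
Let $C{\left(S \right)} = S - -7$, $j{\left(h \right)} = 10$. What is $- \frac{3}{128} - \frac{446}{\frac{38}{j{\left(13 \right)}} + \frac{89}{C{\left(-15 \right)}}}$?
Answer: $\frac{2282641}{37504} \approx 60.864$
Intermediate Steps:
$C{\left(S \right)} = 7 + S$ ($C{\left(S \right)} = S + 7 = 7 + S$)
$- \frac{3}{128} - \frac{446}{\frac{38}{j{\left(13 \right)}} + \frac{89}{C{\left(-15 \right)}}} = - \frac{3}{128} - \frac{446}{\frac{38}{10} + \frac{89}{7 - 15}} = \left(-3\right) \frac{1}{128} - \frac{446}{38 \cdot \frac{1}{10} + \frac{89}{-8}} = - \frac{3}{128} - \frac{446}{\frac{19}{5} + 89 \left(- \frac{1}{8}\right)} = - \frac{3}{128} - \frac{446}{\frac{19}{5} - \frac{89}{8}} = - \frac{3}{128} - \frac{446}{- \frac{293}{40}} = - \frac{3}{128} - - \frac{17840}{293} = - \frac{3}{128} + \frac{17840}{293} = \frac{2282641}{37504}$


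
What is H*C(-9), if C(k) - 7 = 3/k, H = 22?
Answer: 440/3 ≈ 146.67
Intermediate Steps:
C(k) = 7 + 3/k
H*C(-9) = 22*(7 + 3/(-9)) = 22*(7 + 3*(-⅑)) = 22*(7 - ⅓) = 22*(20/3) = 440/3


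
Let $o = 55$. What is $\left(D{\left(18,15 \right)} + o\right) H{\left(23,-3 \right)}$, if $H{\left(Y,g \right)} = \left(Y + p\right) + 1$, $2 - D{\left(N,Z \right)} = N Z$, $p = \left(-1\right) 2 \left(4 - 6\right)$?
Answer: $-5964$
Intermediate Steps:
$p = 4$ ($p = - 2 \left(4 - 6\right) = \left(-2\right) \left(-2\right) = 4$)
$D{\left(N,Z \right)} = 2 - N Z$
$H{\left(Y,g \right)} = 5 + Y$ ($H{\left(Y,g \right)} = \left(Y + 4\right) + 1 = \left(4 + Y\right) + 1 = 5 + Y$)
$\left(D{\left(18,15 \right)} + o\right) H{\left(23,-3 \right)} = \left(\left(2 - 18 \cdot 15\right) + 55\right) \left(5 + 23\right) = \left(\left(2 - 270\right) + 55\right) 28 = \left(-268 + 55\right) 28 = \left(-213\right) 28 = -5964$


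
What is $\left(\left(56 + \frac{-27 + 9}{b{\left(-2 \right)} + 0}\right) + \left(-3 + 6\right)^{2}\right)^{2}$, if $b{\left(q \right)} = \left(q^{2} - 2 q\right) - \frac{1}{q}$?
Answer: $\frac{1142761}{289} \approx 3954.2$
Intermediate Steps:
$b{\left(q \right)} = q^{2} - \frac{1}{q} - 2 q$
$\left(\left(56 + \frac{-27 + 9}{b{\left(-2 \right)} + 0}\right) + \left(-3 + 6\right)^{2}\right)^{2} = \left(\left(56 + \frac{-27 + 9}{\frac{-1 + \left(-2\right)^{2} \left(-2 - 2\right)}{-2} + 0}\right) + \left(-3 + 6\right)^{2}\right)^{2} = \left(\left(56 - \frac{18}{- \frac{-1 + 4 \left(-4\right)}{2} + 0}\right) + 3^{2}\right)^{2} = \left(\left(56 - \frac{18}{- \frac{-1 - 16}{2} + 0}\right) + 9\right)^{2} = \left(\left(56 - \frac{18}{\left(- \frac{1}{2}\right) \left(-17\right) + 0}\right) + 9\right)^{2} = \left(\left(56 - \frac{18}{\frac{17}{2} + 0}\right) + 9\right)^{2} = \left(\left(56 - \frac{18}{\frac{17}{2}}\right) + 9\right)^{2} = \left(\left(56 - \frac{36}{17}\right) + 9\right)^{2} = \left(\frac{916}{17} + 9\right)^{2} = \left(\frac{1069}{17}\right)^{2} = \frac{1142761}{289}$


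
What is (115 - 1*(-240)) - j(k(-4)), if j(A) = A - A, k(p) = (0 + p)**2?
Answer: 355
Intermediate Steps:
k(p) = p**2
j(A) = 0
(115 - 1*(-240)) - j(k(-4)) = (115 - 1*(-240)) - 1*0 = (115 + 240) + 0 = 355 + 0 = 355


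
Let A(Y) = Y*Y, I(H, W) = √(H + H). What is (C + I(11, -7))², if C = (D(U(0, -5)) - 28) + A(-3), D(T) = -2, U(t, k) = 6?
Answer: (-21 + √22)² ≈ 266.00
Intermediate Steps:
I(H, W) = √2*√H (I(H, W) = √(2*H) = √2*√H)
A(Y) = Y²
C = -21 (C = (-2 - 28) + (-3)² = -30 + 9 = -21)
(C + I(11, -7))² = (-21 + √2*√11)² = (-21 + √22)²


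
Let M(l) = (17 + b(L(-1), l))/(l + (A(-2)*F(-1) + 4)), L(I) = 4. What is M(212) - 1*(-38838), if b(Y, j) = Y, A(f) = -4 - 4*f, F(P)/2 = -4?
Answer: 7146213/184 ≈ 38838.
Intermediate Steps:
F(P) = -8 (F(P) = 2*(-4) = -8)
M(l) = 21/(-28 + l) (M(l) = (17 + 4)/(l + ((-4 - 4*(-2))*(-8) + 4)) = 21/(l + ((-4 + 8)*(-8) + 4)) = 21/(l + (4*(-8) + 4)) = 21/(l + (-32 + 4)) = 21/(l - 28) = 21/(-28 + l))
M(212) - 1*(-38838) = 21/(-28 + 212) - 1*(-38838) = 21/184 + 38838 = 7146213/184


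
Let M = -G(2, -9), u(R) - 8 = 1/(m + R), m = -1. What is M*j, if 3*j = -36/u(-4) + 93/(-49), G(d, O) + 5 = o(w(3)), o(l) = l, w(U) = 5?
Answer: 0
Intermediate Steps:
G(d, O) = 0 (G(d, O) = -5 + 5 = 0)
u(R) = 8 + 1/(-1 + R)
j = -1383/637 (j = (-36*(-1 - 4)/(-7 + 8*(-4)) + 93/(-49))/3 = (-36*(-5/(-7 - 32)) + 93*(-1/49))/3 = (-36/((-⅕*(-39))) - 93/49)/3 = (-36/39/5 - 93/49)/3 = (-36*5/39 - 93/49)/3 = (-60/13 - 93/49)/3 = (⅓)*(-4149/637) = -1383/637 ≈ -2.1711)
M = 0 (M = -1*0 = 0)
M*j = 0*(-1383/637) = 0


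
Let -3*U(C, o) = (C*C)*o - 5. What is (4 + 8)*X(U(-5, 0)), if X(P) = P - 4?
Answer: -28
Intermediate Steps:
U(C, o) = 5/3 - o*C²/3 (U(C, o) = -((C*C)*o - 5)/3 = -(C²*o - 5)/3 = -(o*C² - 5)/3 = -(-5 + o*C²)/3 = 5/3 - o*C²/3)
X(P) = -4 + P
(4 + 8)*X(U(-5, 0)) = (4 + 8)*(-4 + (5/3 - ⅓*0*(-5)²)) = 12*(-4 + (5/3 - ⅓*0*25)) = 12*(-4 + (5/3 + 0)) = 12*(-4 + 5/3) = 12*(-7/3) = -28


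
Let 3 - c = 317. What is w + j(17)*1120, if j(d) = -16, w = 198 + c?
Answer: -18036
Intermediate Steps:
c = -314 (c = 3 - 1*317 = 3 - 317 = -314)
w = -116 (w = 198 - 314 = -116)
w + j(17)*1120 = -116 - 16*1120 = -116 - 17920 = -18036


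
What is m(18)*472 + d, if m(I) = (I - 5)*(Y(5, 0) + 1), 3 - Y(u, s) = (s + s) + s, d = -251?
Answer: 24293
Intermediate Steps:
Y(u, s) = 3 - 3*s (Y(u, s) = 3 - ((s + s) + s) = 3 - (2*s + s) = 3 - 3*s)
m(I) = -20 + 4*I (m(I) = (I - 5)*((3 - 3*0) + 1) = (-5 + I)*((3 + 0) + 1) = (-5 + I)*(3 + 1) = (-5 + I)*4 = -20 + 4*I)
m(18)*472 + d = (-20 + 4*18)*472 - 251 = (-20 + 72)*472 - 251 = 52*472 - 251 = 24544 - 251 = 24293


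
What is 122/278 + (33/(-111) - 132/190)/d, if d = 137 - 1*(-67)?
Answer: 43255967/99671340 ≈ 0.43399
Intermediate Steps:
d = 204 (d = 137 + 67 = 204)
122/278 + (33/(-111) - 132/190)/d = 122/278 + (33/(-111) - 132/190)/204 = 122*(1/278) + (33*(-1/111) - 132*1/190)*(1/204) = 61/139 + (-11/37 - 66/95)*(1/204) = 61/139 - 3487/3515*1/204 = 61/139 - 3487/717060 = 43255967/99671340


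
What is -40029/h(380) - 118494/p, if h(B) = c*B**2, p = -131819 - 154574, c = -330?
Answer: 171452730709/413551492000 ≈ 0.41459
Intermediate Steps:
p = -286393
h(B) = -330*B**2
-40029/h(380) - 118494/p = -40029/((-330*380**2)) - 118494/(-286393) = -40029/((-330*144400)) - 118494*(-1/286393) = -40029/(-47652000) + 118494/286393 = -40029*(-1/47652000) + 118494/286393 = 1213/1444000 + 118494/286393 = 171452730709/413551492000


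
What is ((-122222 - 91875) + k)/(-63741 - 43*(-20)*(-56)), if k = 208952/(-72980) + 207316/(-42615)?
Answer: 33293742317653/17400844408635 ≈ 1.9133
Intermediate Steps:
k = -1201720558/155502135 (k = 208952*(-1/72980) + 207316*(-1/42615) = -52238/18245 - 207316/42615 = -1201720558/155502135 ≈ -7.7280)
((-122222 - 91875) + k)/(-63741 - 43*(-20)*(-56)) = ((-122222 - 91875) - 1201720558/155502135)/(-63741 - 43*(-20)*(-56)) = (-214097 - 1201720558/155502135)/(-63741 + 860*(-56)) = -33293742317653/(155502135*(-63741 - 48160)) = -33293742317653/155502135/(-111901) = -33293742317653/155502135*(-1/111901) = 33293742317653/17400844408635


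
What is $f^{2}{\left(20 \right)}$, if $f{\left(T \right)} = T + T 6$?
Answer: $19600$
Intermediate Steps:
$f{\left(T \right)} = 7 T$ ($f{\left(T \right)} = T + 6 T = 7 T$)
$f^{2}{\left(20 \right)} = \left(7 \cdot 20\right)^{2} = 140^{2} = 19600$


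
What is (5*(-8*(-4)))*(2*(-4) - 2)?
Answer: -1600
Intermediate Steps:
(5*(-8*(-4)))*(2*(-4) - 2) = (5*32)*(-8 - 2) = 160*(-10) = -1600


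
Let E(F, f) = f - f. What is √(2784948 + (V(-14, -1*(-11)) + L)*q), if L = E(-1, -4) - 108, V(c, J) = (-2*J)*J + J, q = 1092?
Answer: 2*√603690 ≈ 1553.9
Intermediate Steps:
E(F, f) = 0
V(c, J) = J - 2*J² (V(c, J) = -2*J² + J = J - 2*J²)
L = -108 (L = 0 - 108 = -108)
√(2784948 + (V(-14, -1*(-11)) + L)*q) = √(2784948 + ((-1*(-11))*(1 - (-2)*(-11)) - 108)*1092) = √(2784948 + (11*(1 - 2*11) - 108)*1092) = √(2784948 + (11*(1 - 22) - 108)*1092) = √(2784948 + (11*(-21) - 108)*1092) = √(2784948 + (-231 - 108)*1092) = √(2784948 - 339*1092) = √(2784948 - 370188) = √2414760 = 2*√603690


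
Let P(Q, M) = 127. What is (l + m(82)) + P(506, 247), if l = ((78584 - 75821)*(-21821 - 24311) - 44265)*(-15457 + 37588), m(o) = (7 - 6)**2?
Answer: -2821856996383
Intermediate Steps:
m(o) = 1 (m(o) = 1**2 = 1)
l = -2821856996511 (l = (2763*(-46132) - 44265)*22131 = (-127462716 - 44265)*22131 = -127506981*22131 = -2821856996511)
(l + m(82)) + P(506, 247) = (-2821856996511 + 1) + 127 = -2821856996510 + 127 = -2821856996383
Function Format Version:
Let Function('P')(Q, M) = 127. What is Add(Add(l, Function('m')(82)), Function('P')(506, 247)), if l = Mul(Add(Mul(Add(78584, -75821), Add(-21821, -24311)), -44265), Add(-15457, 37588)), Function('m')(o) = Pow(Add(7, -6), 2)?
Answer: -2821856996383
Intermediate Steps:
Function('m')(o) = 1 (Function('m')(o) = Pow(1, 2) = 1)
l = -2821856996511 (l = Mul(Add(Mul(2763, -46132), -44265), 22131) = Mul(Add(-127462716, -44265), 22131) = Mul(-127506981, 22131) = -2821856996511)
Add(Add(l, Function('m')(82)), Function('P')(506, 247)) = Add(Add(-2821856996511, 1), 127) = Add(-2821856996510, 127) = -2821856996383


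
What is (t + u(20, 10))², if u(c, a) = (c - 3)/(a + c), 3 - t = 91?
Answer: 6880129/900 ≈ 7644.6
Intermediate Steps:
t = -88 (t = 3 - 1*91 = 3 - 91 = -88)
u(c, a) = (-3 + c)/(a + c)
(t + u(20, 10))² = (-88 + (-3 + 20)/(10 + 20))² = (-88 + 17/30)² = (-2623/30)² = 6880129/900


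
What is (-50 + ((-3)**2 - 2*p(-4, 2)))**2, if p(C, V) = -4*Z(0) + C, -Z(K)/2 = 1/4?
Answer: 1369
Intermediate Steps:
Z(K) = -1/2 (Z(K) = -2/4 = -2*1/4 = -1/2)
p(C, V) = 2 + C (p(C, V) = -4*(-1/2) + C = 2 + C)
(-50 + ((-3)**2 - 2*p(-4, 2)))**2 = (-50 + ((-3)**2 - 2*(2 - 4)))**2 = (-50 + (9 - 2*(-2)))**2 = (-50 + (9 + 4))**2 = (-50 + 13)**2 = (-37)**2 = 1369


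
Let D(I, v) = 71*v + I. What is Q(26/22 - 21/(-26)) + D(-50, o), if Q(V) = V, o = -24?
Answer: -501075/286 ≈ -1752.0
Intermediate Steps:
D(I, v) = I + 71*v
Q(26/22 - 21/(-26)) + D(-50, o) = (26/22 - 21/(-26)) + (-50 + 71*(-24)) = (26*(1/22) - 21*(-1/26)) + (-50 - 1704) = (13/11 + 21/26) - 1754 = 569/286 - 1754 = -501075/286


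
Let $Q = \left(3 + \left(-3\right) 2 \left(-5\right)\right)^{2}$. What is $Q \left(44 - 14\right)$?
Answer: $32670$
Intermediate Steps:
$Q = 1089$ ($Q = \left(3 - -30\right)^{2} = \left(3 + 30\right)^{2} = 33^{2} = 1089$)
$Q \left(44 - 14\right) = 1089 \left(44 - 14\right) = 1089 \cdot 30 = 32670$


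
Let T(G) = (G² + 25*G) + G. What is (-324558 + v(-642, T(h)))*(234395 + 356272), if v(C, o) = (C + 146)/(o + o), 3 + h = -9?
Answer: -191704828249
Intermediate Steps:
h = -12 (h = -3 - 9 = -12)
T(G) = G² + 26*G
v(C, o) = (146 + C)/(2*o) (v(C, o) = (146 + C)/((2*o)) = (146 + C)*(1/(2*o)) = (146 + C)/(2*o))
(-324558 + v(-642, T(h)))*(234395 + 356272) = (-324558 + (146 - 642)/(2*((-12*(26 - 12)))))*(234395 + 356272) = (-324558 + (½)*(-496)/(-12*14))*590667 = (-324558 + (½)*(-496)/(-168))*590667 = (-324558 + (½)*(-1/168)*(-496))*590667 = (-324558 + 31/21)*590667 = -6815687/21*590667 = -191704828249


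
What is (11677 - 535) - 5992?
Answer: 5150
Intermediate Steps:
(11677 - 535) - 5992 = 11142 - 5992 = 5150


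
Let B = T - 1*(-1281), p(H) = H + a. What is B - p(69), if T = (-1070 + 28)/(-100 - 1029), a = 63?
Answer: 1298263/1129 ≈ 1149.9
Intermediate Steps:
p(H) = 63 + H (p(H) = H + 63 = 63 + H)
T = 1042/1129 (T = -1042/(-1129) = -1042*(-1/1129) = 1042/1129 ≈ 0.92294)
B = 1447291/1129 (B = 1042/1129 - 1*(-1281) = 1042/1129 + 1281 = 1447291/1129 ≈ 1281.9)
B - p(69) = 1447291/1129 - (63 + 69) = 1447291/1129 - 1*132 = 1447291/1129 - 132 = 1298263/1129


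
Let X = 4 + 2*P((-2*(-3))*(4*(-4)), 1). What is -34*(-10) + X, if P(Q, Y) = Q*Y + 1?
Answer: 154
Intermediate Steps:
P(Q, Y) = 1 + Q*Y
X = -186 (X = 4 + 2*(1 + ((-2*(-3))*(4*(-4)))*1) = 4 + 2*(1 + (6*(-16))*1) = 4 + 2*(1 - 96*1) = 4 + 2*(1 - 96) = 4 + 2*(-95) = 4 - 190 = -186)
-34*(-10) + X = -34*(-10) - 186 = 340 - 186 = 154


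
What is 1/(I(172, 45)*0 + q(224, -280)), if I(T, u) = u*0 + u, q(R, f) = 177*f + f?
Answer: -1/49840 ≈ -2.0064e-5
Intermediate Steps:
q(R, f) = 178*f
I(T, u) = u (I(T, u) = 0 + u = u)
1/(I(172, 45)*0 + q(224, -280)) = 1/(45*0 + 178*(-280)) = 1/(0 - 49840) = 1/(-49840) = -1/49840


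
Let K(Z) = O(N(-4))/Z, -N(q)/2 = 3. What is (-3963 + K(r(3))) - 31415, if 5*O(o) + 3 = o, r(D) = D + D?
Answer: -353783/10 ≈ -35378.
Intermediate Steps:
N(q) = -6 (N(q) = -2*3 = -6)
r(D) = 2*D
O(o) = -⅗ + o/5
K(Z) = -9/(5*Z) (K(Z) = (-⅗ + (⅕)*(-6))/Z = (-⅗ - 6/5)/Z = -9/(5*Z))
(-3963 + K(r(3))) - 31415 = (-3963 - 9/(5*(2*3))) - 31415 = (-3963 - 9/5/6) - 31415 = (-3963 - 9/5*⅙) - 31415 = (-3963 - 3/10) - 31415 = -39633/10 - 31415 = -353783/10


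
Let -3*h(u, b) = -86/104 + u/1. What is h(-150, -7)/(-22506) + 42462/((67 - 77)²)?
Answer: 109296613/257400 ≈ 424.62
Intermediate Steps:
h(u, b) = 43/156 - u/3 (h(u, b) = -(-86/104 + u/1)/3 = -(-86*1/104 + u*1)/3 = -(-43/52 + u)/3 = 43/156 - u/3)
h(-150, -7)/(-22506) + 42462/((67 - 77)²) = (43/156 - ⅓*(-150))/(-22506) + 42462/((67 - 77)²) = (43/156 + 50)*(-1/22506) + 42462/((-10)²) = (7843/156)*(-1/22506) + 42462/100 = -23/10296 + 42462*(1/100) = -23/10296 + 21231/50 = 109296613/257400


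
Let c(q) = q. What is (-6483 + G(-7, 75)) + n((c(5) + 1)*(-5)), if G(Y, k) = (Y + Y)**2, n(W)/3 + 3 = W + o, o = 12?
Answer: -6350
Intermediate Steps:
n(W) = 27 + 3*W (n(W) = -9 + 3*(W + 12) = -9 + 3*(12 + W) = -9 + (36 + 3*W) = 27 + 3*W)
G(Y, k) = 4*Y**2 (G(Y, k) = (2*Y)**2 = 4*Y**2)
(-6483 + G(-7, 75)) + n((c(5) + 1)*(-5)) = (-6483 + 4*(-7)**2) + (27 + 3*((5 + 1)*(-5))) = (-6483 + 4*49) + (27 + 3*(6*(-5))) = (-6483 + 196) + (27 + 3*(-30)) = -6287 + (27 - 90) = -6287 - 63 = -6350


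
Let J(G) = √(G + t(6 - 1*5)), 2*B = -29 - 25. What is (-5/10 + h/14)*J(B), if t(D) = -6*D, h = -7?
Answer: -I*√33 ≈ -5.7446*I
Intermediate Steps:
B = -27 (B = (-29 - 25)/2 = (½)*(-54) = -27)
J(G) = √(-6 + G) (J(G) = √(G - 6*(6 - 1*5)) = √(G - 6*(6 - 5)) = √(G - 6*1) = √(G - 6) = √(-6 + G))
(-5/10 + h/14)*J(B) = (-5/10 - 7/14)*√(-6 - 27) = (-5*⅒ - 7*1/14)*√(-33) = (-½ - ½)*(I*√33) = -I*√33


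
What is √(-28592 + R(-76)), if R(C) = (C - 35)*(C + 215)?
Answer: I*√44021 ≈ 209.81*I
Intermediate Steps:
R(C) = (-35 + C)*(215 + C)
√(-28592 + R(-76)) = √(-28592 + (-7525 + (-76)² + 180*(-76))) = √(-28592 + (-7525 + 5776 - 13680)) = √(-28592 - 15429) = √(-44021) = I*√44021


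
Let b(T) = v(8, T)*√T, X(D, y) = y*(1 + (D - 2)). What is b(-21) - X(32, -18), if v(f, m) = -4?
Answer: 558 - 4*I*√21 ≈ 558.0 - 18.33*I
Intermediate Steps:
X(D, y) = y*(-1 + D) (X(D, y) = y*(1 + (-2 + D)) = y*(-1 + D))
b(T) = -4*√T
b(-21) - X(32, -18) = -4*I*√21 - (-18)*(-1 + 32) = -4*I*√21 - (-18)*31 = -4*I*√21 - 1*(-558) = -4*I*√21 + 558 = 558 - 4*I*√21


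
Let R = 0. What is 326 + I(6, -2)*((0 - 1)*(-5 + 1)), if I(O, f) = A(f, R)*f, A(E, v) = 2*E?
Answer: 358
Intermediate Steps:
I(O, f) = 2*f**2 (I(O, f) = (2*f)*f = 2*f**2)
326 + I(6, -2)*((0 - 1)*(-5 + 1)) = 326 + (2*(-2)**2)*((0 - 1)*(-5 + 1)) = 326 + (2*4)*(-1*(-4)) = 326 + 8*4 = 326 + 32 = 358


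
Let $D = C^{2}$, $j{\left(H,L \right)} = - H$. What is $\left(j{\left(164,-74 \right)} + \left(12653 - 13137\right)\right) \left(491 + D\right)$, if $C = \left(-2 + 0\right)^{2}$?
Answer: $-328536$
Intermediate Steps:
$C = 4$ ($C = \left(-2\right)^{2} = 4$)
$D = 16$ ($D = 4^{2} = 16$)
$\left(j{\left(164,-74 \right)} + \left(12653 - 13137\right)\right) \left(491 + D\right) = \left(\left(-1\right) 164 + \left(12653 - 13137\right)\right) \left(491 + 16\right) = \left(-164 - 484\right) 507 = \left(-648\right) 507 = -328536$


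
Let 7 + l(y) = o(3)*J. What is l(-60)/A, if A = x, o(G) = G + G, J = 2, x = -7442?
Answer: -5/7442 ≈ -0.00067186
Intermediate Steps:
o(G) = 2*G
A = -7442
l(y) = 5 (l(y) = -7 + (2*3)*2 = -7 + 6*2 = -7 + 12 = 5)
l(-60)/A = 5/(-7442) = 5*(-1/7442) = -5/7442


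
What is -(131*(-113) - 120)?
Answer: 14923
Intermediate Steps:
-(131*(-113) - 120) = -(-14803 - 120) = -1*(-14923) = 14923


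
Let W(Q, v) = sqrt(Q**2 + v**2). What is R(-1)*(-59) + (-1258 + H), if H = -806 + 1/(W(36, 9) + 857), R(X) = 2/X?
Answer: -1426557255/733072 - 9*sqrt(17)/733072 ≈ -1946.0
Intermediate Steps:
H = -806 + 1/(857 + 9*sqrt(17)) (H = -806 + 1/(sqrt(36**2 + 9**2) + 857) = -806 + 1/(sqrt(1296 + 81) + 857) = -806 + 1/(sqrt(1377) + 857) = -806 + 1/(9*sqrt(17) + 857) = -806 + 1/(857 + 9*sqrt(17)) ≈ -806.00)
R(-1)*(-59) + (-1258 + H) = (2/(-1))*(-59) + (-1258 + (-590855175/733072 - 9*sqrt(17)/733072)) = (2*(-1))*(-59) + (-1513059751/733072 - 9*sqrt(17)/733072) = -2*(-59) + (-1513059751/733072 - 9*sqrt(17)/733072) = 118 + (-1513059751/733072 - 9*sqrt(17)/733072) = -1426557255/733072 - 9*sqrt(17)/733072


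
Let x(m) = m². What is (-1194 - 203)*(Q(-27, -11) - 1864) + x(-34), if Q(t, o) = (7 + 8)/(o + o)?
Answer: 5212233/2 ≈ 2.6061e+6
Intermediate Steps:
Q(t, o) = 15/(2*o) (Q(t, o) = 15/((2*o)) = 15*(1/(2*o)) = 15/(2*o))
(-1194 - 203)*(Q(-27, -11) - 1864) + x(-34) = (-1194 - 203)*((15/2)/(-11) - 1864) + (-34)² = -1397*((15/2)*(-1/11) - 1864) + 1156 = -1397*(-15/22 - 1864) + 1156 = -1397*(-41023/22) + 1156 = 5209921/2 + 1156 = 5212233/2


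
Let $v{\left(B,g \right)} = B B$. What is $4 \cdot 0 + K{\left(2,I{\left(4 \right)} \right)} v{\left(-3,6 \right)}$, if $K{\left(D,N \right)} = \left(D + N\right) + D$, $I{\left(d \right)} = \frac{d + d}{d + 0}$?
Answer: $54$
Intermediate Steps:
$I{\left(d \right)} = 2$ ($I{\left(d \right)} = \frac{2 d}{d} = 2$)
$K{\left(D,N \right)} = N + 2 D$
$v{\left(B,g \right)} = B^{2}$
$4 \cdot 0 + K{\left(2,I{\left(4 \right)} \right)} v{\left(-3,6 \right)} = 4 \cdot 0 + \left(2 + 2 \cdot 2\right) \left(-3\right)^{2} = 0 + \left(2 + 4\right) 9 = 0 + 6 \cdot 9 = 0 + 54 = 54$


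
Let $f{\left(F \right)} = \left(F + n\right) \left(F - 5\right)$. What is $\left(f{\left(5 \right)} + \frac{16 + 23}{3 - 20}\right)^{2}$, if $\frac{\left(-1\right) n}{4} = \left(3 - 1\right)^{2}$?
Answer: $\frac{1521}{289} \approx 5.263$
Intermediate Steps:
$n = -16$ ($n = - 4 \left(3 - 1\right)^{2} = - 4 \cdot 2^{2} = \left(-4\right) 4 = -16$)
$f{\left(F \right)} = \left(-16 + F\right) \left(-5 + F\right)$ ($f{\left(F \right)} = \left(F - 16\right) \left(F - 5\right) = \left(-16 + F\right) \left(-5 + F\right)$)
$\left(f{\left(5 \right)} + \frac{16 + 23}{3 - 20}\right)^{2} = \left(\left(80 + 5^{2} - 105\right) + \frac{16 + 23}{3 - 20}\right)^{2} = \left(\left(80 + 25 - 105\right) + \frac{39}{-17}\right)^{2} = \left(0 + 39 \left(- \frac{1}{17}\right)\right)^{2} = \left(0 - \frac{39}{17}\right)^{2} = \left(- \frac{39}{17}\right)^{2} = \frac{1521}{289}$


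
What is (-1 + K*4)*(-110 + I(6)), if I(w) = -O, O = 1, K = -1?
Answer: 555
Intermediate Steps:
I(w) = -1 (I(w) = -1*1 = -1)
(-1 + K*4)*(-110 + I(6)) = (-1 - 1*4)*(-110 - 1) = (-1 - 4)*(-111) = -5*(-111) = 555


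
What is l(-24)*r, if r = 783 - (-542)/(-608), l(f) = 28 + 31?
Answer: 14027899/304 ≈ 46144.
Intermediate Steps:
l(f) = 59
r = 237761/304 (r = 783 - (-542)*(-1)/608 = 783 - 1*271/304 = 783 - 271/304 = 237761/304 ≈ 782.11)
l(-24)*r = 59*(237761/304) = 14027899/304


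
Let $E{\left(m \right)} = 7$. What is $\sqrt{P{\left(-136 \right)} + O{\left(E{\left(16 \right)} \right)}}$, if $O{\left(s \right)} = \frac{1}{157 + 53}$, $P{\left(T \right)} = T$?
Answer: $\frac{i \sqrt{5997390}}{210} \approx 11.662 i$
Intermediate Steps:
$O{\left(s \right)} = \frac{1}{210}$
$\sqrt{P{\left(-136 \right)} + O{\left(E{\left(16 \right)} \right)}} = \sqrt{-136 + \frac{1}{210}} = \sqrt{- \frac{28559}{210}} = \frac{i \sqrt{5997390}}{210}$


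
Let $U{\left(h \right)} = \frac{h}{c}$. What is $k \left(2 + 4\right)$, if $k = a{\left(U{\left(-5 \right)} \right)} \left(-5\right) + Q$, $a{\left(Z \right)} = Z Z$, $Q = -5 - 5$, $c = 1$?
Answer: $-810$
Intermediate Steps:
$U{\left(h \right)} = h$ ($U{\left(h \right)} = \frac{h}{1} = h 1 = h$)
$Q = -10$ ($Q = -5 - 5 = -10$)
$a{\left(Z \right)} = Z^{2}$
$k = -135$ ($k = \left(-5\right)^{2} \left(-5\right) - 10 = 25 \left(-5\right) - 10 = -125 - 10 = -135$)
$k \left(2 + 4\right) = - 135 \left(2 + 4\right) = \left(-135\right) 6 = -810$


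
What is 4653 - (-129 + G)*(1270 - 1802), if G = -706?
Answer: -439567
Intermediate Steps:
4653 - (-129 + G)*(1270 - 1802) = 4653 - (-129 - 706)*(1270 - 1802) = 4653 - (-835)*(-532) = 4653 - 1*444220 = 4653 - 444220 = -439567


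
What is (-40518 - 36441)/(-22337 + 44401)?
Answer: -76959/22064 ≈ -3.4880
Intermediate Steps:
(-40518 - 36441)/(-22337 + 44401) = -76959/22064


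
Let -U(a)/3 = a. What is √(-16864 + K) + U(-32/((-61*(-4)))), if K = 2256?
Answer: 24/61 + 4*I*√913 ≈ 0.39344 + 120.86*I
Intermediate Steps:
U(a) = -3*a
√(-16864 + K) + U(-32/((-61*(-4)))) = √(-16864 + 2256) - (-96)/((-61*(-4))) = √(-14608) - (-96)/244 = 4*I*√913 - (-96)/244 = 4*I*√913 - 3*(-8/61) = 4*I*√913 + 24/61 = 24/61 + 4*I*√913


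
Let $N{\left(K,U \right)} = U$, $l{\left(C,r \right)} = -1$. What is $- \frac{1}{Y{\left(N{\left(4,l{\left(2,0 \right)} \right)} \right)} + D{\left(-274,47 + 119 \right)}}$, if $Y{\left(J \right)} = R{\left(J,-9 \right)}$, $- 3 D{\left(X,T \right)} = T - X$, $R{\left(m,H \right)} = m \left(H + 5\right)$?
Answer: $\frac{3}{428} \approx 0.0070093$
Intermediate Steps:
$R{\left(m,H \right)} = m \left(5 + H\right)$
$D{\left(X,T \right)} = - \frac{T}{3} + \frac{X}{3}$ ($D{\left(X,T \right)} = - \frac{T - X}{3} = - \frac{T}{3} + \frac{X}{3}$)
$Y{\left(J \right)} = - 4 J$ ($Y{\left(J \right)} = J \left(5 - 9\right) = J \left(-4\right) = - 4 J$)
$- \frac{1}{Y{\left(N{\left(4,l{\left(2,0 \right)} \right)} \right)} + D{\left(-274,47 + 119 \right)}} = - \frac{1}{\left(-4\right) \left(-1\right) - \left(\frac{274}{3} + \frac{47 + 119}{3}\right)} = - \frac{1}{4 - \frac{440}{3}} = - \frac{1}{- \frac{428}{3}} = \left(-1\right) \left(- \frac{3}{428}\right) = \frac{3}{428}$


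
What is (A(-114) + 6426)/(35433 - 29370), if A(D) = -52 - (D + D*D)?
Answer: -6508/6063 ≈ -1.0734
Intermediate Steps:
A(D) = -52 - D - D² (A(D) = -52 - (D + D²) = -52 + (-D - D²) = -52 - D - D²)
(A(-114) + 6426)/(35433 - 29370) = ((-52 - 1*(-114) - 1*(-114)²) + 6426)/(35433 - 29370) = ((-52 + 114 - 1*12996) + 6426)/6063 = ((-52 + 114 - 12996) + 6426)*(1/6063) = (-12934 + 6426)*(1/6063) = -6508*1/6063 = -6508/6063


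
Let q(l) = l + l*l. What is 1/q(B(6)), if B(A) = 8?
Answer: 1/72 ≈ 0.013889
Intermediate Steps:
q(l) = l + l**2
1/q(B(6)) = 1/(8*(1 + 8)) = 1/(8*9) = 1/72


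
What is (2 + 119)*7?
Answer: 847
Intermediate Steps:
(2 + 119)*7 = 121*7 = 847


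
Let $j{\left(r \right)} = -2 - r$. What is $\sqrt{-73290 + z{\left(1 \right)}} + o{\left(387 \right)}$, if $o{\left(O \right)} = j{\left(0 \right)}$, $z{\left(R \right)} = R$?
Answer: $-2 + i \sqrt{73289} \approx -2.0 + 270.72 i$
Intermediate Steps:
$o{\left(O \right)} = -2$ ($o{\left(O \right)} = -2 - 0 = -2 + 0 = -2$)
$\sqrt{-73290 + z{\left(1 \right)}} + o{\left(387 \right)} = \sqrt{-73290 + 1} - 2 = \sqrt{-73289} - 2 = i \sqrt{73289} - 2 = -2 + i \sqrt{73289}$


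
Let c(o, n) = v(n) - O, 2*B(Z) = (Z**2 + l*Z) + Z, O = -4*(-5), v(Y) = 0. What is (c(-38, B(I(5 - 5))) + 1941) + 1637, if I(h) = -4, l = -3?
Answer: 3558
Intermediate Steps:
O = 20
B(Z) = Z**2/2 - Z (B(Z) = ((Z**2 - 3*Z) + Z)/2 = (Z**2 - 2*Z)/2 = Z**2/2 - Z)
c(o, n) = -20 (c(o, n) = 0 - 1*20 = 0 - 20 = -20)
(c(-38, B(I(5 - 5))) + 1941) + 1637 = (-20 + 1941) + 1637 = 1921 + 1637 = 3558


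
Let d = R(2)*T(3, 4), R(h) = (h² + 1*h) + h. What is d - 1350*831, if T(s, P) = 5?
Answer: -1121810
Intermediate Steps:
R(h) = h² + 2*h (R(h) = (h² + h) + h = (h + h²) + h = h² + 2*h)
d = 40 (d = (2*(2 + 2))*5 = (2*4)*5 = 8*5 = 40)
d - 1350*831 = 40 - 1350*831 = 40 - 1121850 = -1121810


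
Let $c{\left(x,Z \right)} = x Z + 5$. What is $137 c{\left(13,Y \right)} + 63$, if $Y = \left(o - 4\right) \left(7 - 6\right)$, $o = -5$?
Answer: $-15281$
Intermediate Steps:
$Y = -9$ ($Y = \left(-5 - 4\right) \left(7 - 6\right) = \left(-9\right) 1 = -9$)
$c{\left(x,Z \right)} = 5 + Z x$ ($c{\left(x,Z \right)} = Z x + 5 = 5 + Z x$)
$137 c{\left(13,Y \right)} + 63 = 137 \left(5 - 117\right) + 63 = 137 \left(-112\right) + 63 = -15344 + 63 = -15281$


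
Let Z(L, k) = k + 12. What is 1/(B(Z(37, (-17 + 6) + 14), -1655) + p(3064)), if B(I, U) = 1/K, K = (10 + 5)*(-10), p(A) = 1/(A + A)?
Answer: -459600/2989 ≈ -153.76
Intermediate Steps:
p(A) = 1/(2*A)
Z(L, k) = 12 + k
K = -150 (K = 15*(-10) = -150)
B(I, U) = -1/150 (B(I, U) = 1/(-150) = -1/150)
1/(B(Z(37, (-17 + 6) + 14), -1655) + p(3064)) = 1/(-1/150 + (½)/3064) = 1/(-1/150 + (½)*(1/3064)) = 1/(-1/150 + 1/6128) = 1/(-2989/459600) = -459600/2989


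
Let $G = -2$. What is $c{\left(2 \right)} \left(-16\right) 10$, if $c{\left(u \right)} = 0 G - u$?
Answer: $320$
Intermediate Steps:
$c{\left(u \right)} = - u$ ($c{\left(u \right)} = 0 \left(-2\right) - u = 0 - u = - u$)
$c{\left(2 \right)} \left(-16\right) 10 = \left(-1\right) 2 \left(-16\right) 10 = \left(-2\right) \left(-16\right) 10 = 32 \cdot 10 = 320$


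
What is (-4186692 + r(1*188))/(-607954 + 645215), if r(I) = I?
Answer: -598072/5323 ≈ -112.36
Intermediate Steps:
(-4186692 + r(1*188))/(-607954 + 645215) = (-4186692 + 1*188)/(-607954 + 645215) = (-4186692 + 188)/37261 = -4186504*1/37261 = -598072/5323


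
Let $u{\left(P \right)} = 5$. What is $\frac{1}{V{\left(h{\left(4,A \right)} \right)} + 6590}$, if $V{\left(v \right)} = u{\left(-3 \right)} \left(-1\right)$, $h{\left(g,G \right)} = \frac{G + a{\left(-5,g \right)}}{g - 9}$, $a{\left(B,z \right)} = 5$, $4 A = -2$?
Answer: $\frac{1}{6585} \approx 0.00015186$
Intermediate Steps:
$A = - \frac{1}{2}$ ($A = \frac{1}{4} \left(-2\right) = - \frac{1}{2} \approx -0.5$)
$h{\left(g,G \right)} = \frac{5 + G}{-9 + g}$ ($h{\left(g,G \right)} = \frac{G + 5}{g - 9} = \frac{5 + G}{-9 + g}$)
$V{\left(v \right)} = -5$ ($V{\left(v \right)} = 5 \left(-1\right) = -5$)
$\frac{1}{V{\left(h{\left(4,A \right)} \right)} + 6590} = \frac{1}{-5 + 6590} = \frac{1}{6585}$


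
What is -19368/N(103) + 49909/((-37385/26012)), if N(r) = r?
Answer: -134442062204/3850655 ≈ -34914.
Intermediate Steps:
-19368/N(103) + 49909/((-37385/26012)) = -19368/103 + 49909/((-37385/26012)) = -19368*1/103 + 49909/((-37385*1/26012)) = -19368/103 + 49909/(-37385/26012) = -19368/103 + 49909*(-26012/37385) = -19368/103 - 1298232908/37385 = -134442062204/3850655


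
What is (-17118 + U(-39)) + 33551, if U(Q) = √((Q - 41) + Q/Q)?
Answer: 16433 + I*√79 ≈ 16433.0 + 8.8882*I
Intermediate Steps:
U(Q) = √(-40 + Q) (U(Q) = √((-41 + Q) + 1) = √(-40 + Q))
(-17118 + U(-39)) + 33551 = (-17118 + √(-40 - 39)) + 33551 = (-17118 + √(-79)) + 33551 = (-17118 + I*√79) + 33551 = 16433 + I*√79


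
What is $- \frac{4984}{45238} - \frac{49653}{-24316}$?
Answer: $\frac{1062505735}{550003604} \approx 1.9318$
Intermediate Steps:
$- \frac{4984}{45238} - \frac{49653}{-24316} = \left(-4984\right) \frac{1}{45238} - - \frac{49653}{24316} = - \frac{2492}{22619} + \frac{49653}{24316} = \frac{1062505735}{550003604}$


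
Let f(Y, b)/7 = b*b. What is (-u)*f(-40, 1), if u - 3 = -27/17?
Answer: -168/17 ≈ -9.8824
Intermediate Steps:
u = 24/17 (u = 3 - 27/17 = 24/17 ≈ 1.4118)
f(Y, b) = 7*b² (f(Y, b) = 7*(b*b) = 7*b²)
(-u)*f(-40, 1) = (-1*24/17)*(7*1²) = -168/17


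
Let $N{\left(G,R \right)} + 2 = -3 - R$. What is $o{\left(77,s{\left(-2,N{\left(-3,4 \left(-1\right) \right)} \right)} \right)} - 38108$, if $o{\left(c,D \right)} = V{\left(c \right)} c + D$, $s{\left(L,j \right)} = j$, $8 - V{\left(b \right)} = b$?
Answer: $-43422$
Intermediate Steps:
$V{\left(b \right)} = 8 - b$
$N{\left(G,R \right)} = -5 - R$ ($N{\left(G,R \right)} = -2 - \left(3 + R\right) = -5 - R$)
$o{\left(c,D \right)} = D + c \left(8 - c\right)$ ($o{\left(c,D \right)} = \left(8 - c\right) c + D = c \left(8 - c\right) + D = D + c \left(8 - c\right)$)
$o{\left(77,s{\left(-2,N{\left(-3,4 \left(-1\right) \right)} \right)} \right)} - 38108 = \left(\left(-5 - 4 \left(-1\right)\right) - 77 \left(-8 + 77\right)\right) - 38108 = \left(\left(-5 - -4\right) - 77 \cdot 69\right) - 38108 = \left(\left(-5 + 4\right) - 5313\right) - 38108 = \left(-1 - 5313\right) - 38108 = -5314 - 38108 = -43422$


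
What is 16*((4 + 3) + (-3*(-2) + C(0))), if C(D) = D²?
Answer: 208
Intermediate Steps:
16*((4 + 3) + (-3*(-2) + C(0))) = 16*((4 + 3) + (-3*(-2) + 0²)) = 16*(7 + (6 + 0)) = 16*(7 + 6) = 16*13 = 208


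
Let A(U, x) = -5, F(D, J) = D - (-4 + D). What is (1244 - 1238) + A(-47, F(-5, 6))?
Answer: 1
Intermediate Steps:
F(D, J) = 4 (F(D, J) = D + (4 - D) = 4)
(1244 - 1238) + A(-47, F(-5, 6)) = (1244 - 1238) - 5 = 6 - 5 = 1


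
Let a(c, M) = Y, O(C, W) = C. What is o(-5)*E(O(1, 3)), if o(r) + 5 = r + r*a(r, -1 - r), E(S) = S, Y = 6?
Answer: -40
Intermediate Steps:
a(c, M) = 6
o(r) = -5 + 7*r (o(r) = -5 + (r + r*6) = -5 + (r + 6*r) = -5 + 7*r)
o(-5)*E(O(1, 3)) = (-5 + 7*(-5))*1 = (-5 - 35)*1 = -40*1 = -40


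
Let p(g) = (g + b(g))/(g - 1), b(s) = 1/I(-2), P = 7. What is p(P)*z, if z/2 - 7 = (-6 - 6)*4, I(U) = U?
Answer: -533/6 ≈ -88.833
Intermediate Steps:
b(s) = -½ (b(s) = 1/(-2) = -½)
z = -82 (z = 14 + 2*((-6 - 6)*4) = 14 + 2*(-12*4) = 14 + 2*(-48) = 14 - 96 = -82)
p(g) = (-½ + g)/(-1 + g) (p(g) = (g - ½)/(g - 1) = (-½ + g)/(-1 + g))
p(P)*z = ((-½ + 7)/(-1 + 7))*(-82) = ((13/2)/6)*(-82) = ((⅙)*(13/2))*(-82) = (13/12)*(-82) = -533/6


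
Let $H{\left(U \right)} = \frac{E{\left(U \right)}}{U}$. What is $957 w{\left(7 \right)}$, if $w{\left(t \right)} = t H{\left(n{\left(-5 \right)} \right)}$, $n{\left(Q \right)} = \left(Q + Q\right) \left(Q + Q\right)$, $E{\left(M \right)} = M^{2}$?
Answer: $669900$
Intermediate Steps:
$n{\left(Q \right)} = 4 Q^{2}$ ($n{\left(Q \right)} = 2 Q 2 Q = 4 Q^{2}$)
$H{\left(U \right)} = U$ ($H{\left(U \right)} = \frac{U^{2}}{U} = U$)
$w{\left(t \right)} = 100 t$ ($w{\left(t \right)} = t 4 \left(-5\right)^{2} = t 4 \cdot 25 = t 100 = 100 t$)
$957 w{\left(7 \right)} = 957 \cdot 100 \cdot 7 = 957 \cdot 700 = 669900$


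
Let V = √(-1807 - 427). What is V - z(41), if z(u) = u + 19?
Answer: -60 + I*√2234 ≈ -60.0 + 47.265*I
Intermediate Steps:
z(u) = 19 + u
V = I*√2234 (V = √(-2234) = I*√2234 ≈ 47.265*I)
V - z(41) = I*√2234 - (19 + 41) = I*√2234 - 1*60 = I*√2234 - 60 = -60 + I*√2234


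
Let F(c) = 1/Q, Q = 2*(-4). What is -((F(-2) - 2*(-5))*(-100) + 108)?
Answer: 1759/2 ≈ 879.50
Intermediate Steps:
Q = -8
F(c) = -⅛ (F(c) = 1/(-8) = -⅛)
-((F(-2) - 2*(-5))*(-100) + 108) = -((-⅛ - 2*(-5))*(-100) + 108) = -((-⅛ + 10)*(-100) + 108) = -((79/8)*(-100) + 108) = -(-1975/2 + 108) = -1*(-1759/2) = 1759/2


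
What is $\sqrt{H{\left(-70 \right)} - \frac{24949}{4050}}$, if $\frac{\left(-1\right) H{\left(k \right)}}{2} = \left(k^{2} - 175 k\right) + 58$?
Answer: $\frac{i \sqrt{278819498}}{90} \approx 185.53 i$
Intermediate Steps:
$H{\left(k \right)} = -116 - 2 k^{2} + 350 k$ ($H{\left(k \right)} = - 2 \left(\left(k^{2} - 175 k\right) + 58\right) = - 2 \left(58 + k^{2} - 175 k\right) = -116 - 2 k^{2} + 350 k$)
$\sqrt{H{\left(-70 \right)} - \frac{24949}{4050}} = \sqrt{\left(-116 - 2 \left(-70\right)^{2} + 350 \left(-70\right)\right) - \frac{24949}{4050}} = \sqrt{\left(-116 - 9800 - 24500\right) - \frac{24949}{4050}} = \sqrt{-34416 - \frac{24949}{4050}} = \sqrt{- \frac{139409749}{4050}} = \frac{i \sqrt{278819498}}{90}$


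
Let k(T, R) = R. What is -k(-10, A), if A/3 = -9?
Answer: 27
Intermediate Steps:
A = -27 (A = 3*(-9) = -27)
-k(-10, A) = -1*(-27) = 27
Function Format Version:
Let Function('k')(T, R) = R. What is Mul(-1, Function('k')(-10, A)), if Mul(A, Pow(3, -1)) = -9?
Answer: 27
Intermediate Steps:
A = -27 (A = Mul(3, -9) = -27)
Mul(-1, Function('k')(-10, A)) = Mul(-1, -27) = 27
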